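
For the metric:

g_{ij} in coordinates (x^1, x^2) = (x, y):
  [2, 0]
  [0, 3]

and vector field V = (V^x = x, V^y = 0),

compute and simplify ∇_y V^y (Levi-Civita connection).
All Christoffel symbols are zero.
∇_y V^y = ∂_y V^y + Γ^y_{y j} V^j
  = (0) + (0)(x) + (0)(0)
  = 0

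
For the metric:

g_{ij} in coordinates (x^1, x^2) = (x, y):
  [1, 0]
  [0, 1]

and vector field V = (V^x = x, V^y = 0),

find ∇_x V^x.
All Christoffel symbols are zero.
∇_x V^x = ∂_x V^x + Γ^x_{x j} V^j
  = (1) + (0)(x) + (0)(0)
  = 1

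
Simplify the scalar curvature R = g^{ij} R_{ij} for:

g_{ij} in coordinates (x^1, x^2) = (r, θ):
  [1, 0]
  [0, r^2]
Non-zero Christoffel symbols (Γ^k_{ij} = Γ^k_{ji}):
Γ^r_{θ θ} = -r
Γ^θ_{r θ} = 1/r
Ricci tensor (R_{ij} = R^k_{ikj}): R_{rr} = 0, R_{rθ} = 0, R_{θθ} = 0
Inverse metric: g^{rr} = 1, g^{θθ} = 1/r^2
R = g^{ij} R_{ij} = (1)(0) + (1/r^2)(0) = 0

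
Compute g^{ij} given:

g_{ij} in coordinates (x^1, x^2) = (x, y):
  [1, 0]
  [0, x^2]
The metric is diagonal, so g^{ij} is diagonal with entries 1/g_{ii}: diag(1, 1/(x^2)).
g^{ij}:
  [1, 0]
  [0, 1/x^2]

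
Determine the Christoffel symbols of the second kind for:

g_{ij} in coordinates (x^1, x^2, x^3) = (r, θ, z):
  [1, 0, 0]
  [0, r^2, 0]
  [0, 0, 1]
Using Γ^k_{ij} = (1/2) g^{km} (∂_i g_{mj} + ∂_j g_{mi} - ∂_m g_{ij}); the metric is diagonal, so only the m = k term contributes.
Non-zero symbols (using the symmetry Γ^k_{ij} = Γ^k_{ji}):
Γ^r_{θ θ} = (1/2) g^{rr} (∂_θ g_{rθ} + ∂_θ g_{rθ} - ∂_r g_{θθ}) = (1/2)(1)((0) + (0) - (2*r)) = -r
Γ^θ_{r θ} = (1/2) g^{θθ} (∂_r g_{θθ} + ∂_θ g_{θr} - ∂_θ g_{rθ}) = (1/2)(1/r^2)((2*r) + (0) - (0)) = 1/r
All other Christoffel symbols are zero.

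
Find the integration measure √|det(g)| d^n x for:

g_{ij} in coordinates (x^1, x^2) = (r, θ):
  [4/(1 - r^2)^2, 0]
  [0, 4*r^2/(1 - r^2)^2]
det(g) = 16*r^2/(1 - r^2)^4
√|det(g)| = 4*r/(r^2 - 1)^2
Volume element: dV = 4*r/(r^2 - 1)^2 dr dθ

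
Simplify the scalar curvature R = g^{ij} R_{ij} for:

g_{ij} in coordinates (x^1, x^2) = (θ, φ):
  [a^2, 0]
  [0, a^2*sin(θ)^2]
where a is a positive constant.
Non-zero Christoffel symbols (Γ^k_{ij} = Γ^k_{ji}):
Γ^θ_{φ φ} = -sin(2*θ)/2
Γ^φ_{θ φ} = 1/tan(θ)
Ricci tensor (R_{ij} = R^k_{ikj}): R_{θθ} = 1, R_{θφ} = 0, R_{φφ} = sin(θ)^2
Inverse metric: g^{θθ} = 1/a^2, g^{φφ} = 1/(a^2*sin(θ)^2)
R = g^{ij} R_{ij} = (1/a^2)(1) + (1/(a^2*sin(θ)^2))(sin(θ)^2) = 2/a^2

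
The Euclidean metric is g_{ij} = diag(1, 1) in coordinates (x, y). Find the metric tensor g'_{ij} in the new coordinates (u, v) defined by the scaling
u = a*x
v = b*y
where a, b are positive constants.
Invert the transformation: x = u/a, y = v/b
g'_{ij} = (∂x^k/∂x'^i)(∂x^l/∂x'^j) g_{kl}; with g_{kl} = δ_{kl} this is Σ_k (∂x^k/∂x'^i)(∂x^k/∂x'^j).
Jacobian: ∂x/∂u = 1/a, ∂x/∂v = 0, ∂y/∂u = 0, ∂y/∂v = 1/b
g'_{uu} = (1/a)(1/a) + (0)(0) = 1/a^2
g'_{uv} = (1/a)(0) + (0)(1/b) = 0
g'_{vv} = (0)(0) + (1/b)(1/b) = 1/b^2
g'_{ij} = diag(1/a^2, 1/b^2)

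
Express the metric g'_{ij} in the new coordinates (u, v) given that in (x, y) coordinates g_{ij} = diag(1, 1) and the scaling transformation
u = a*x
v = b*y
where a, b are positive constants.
Invert the transformation: x = u/a, y = v/b
g'_{ij} = (∂x^k/∂x'^i)(∂x^l/∂x'^j) g_{kl}; with g_{kl} = δ_{kl} this is Σ_k (∂x^k/∂x'^i)(∂x^k/∂x'^j).
Jacobian: ∂x/∂u = 1/a, ∂x/∂v = 0, ∂y/∂u = 0, ∂y/∂v = 1/b
g'_{uu} = (1/a)(1/a) + (0)(0) = 1/a^2
g'_{uv} = (1/a)(0) + (0)(1/b) = 0
g'_{vv} = (0)(0) + (1/b)(1/b) = 1/b^2
g'_{ij} = diag(1/a^2, 1/b^2)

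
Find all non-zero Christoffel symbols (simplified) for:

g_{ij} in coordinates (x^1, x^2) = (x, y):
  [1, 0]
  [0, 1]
Using Γ^k_{ij} = (1/2) g^{km} (∂_i g_{mj} + ∂_j g_{mi} - ∂_m g_{ij}); the metric is diagonal, so only the m = k term contributes.
Every metric component is constant, so all ∂_m g_{ij} = 0 and every Christoffel symbol vanishes.
All Christoffel symbols are zero.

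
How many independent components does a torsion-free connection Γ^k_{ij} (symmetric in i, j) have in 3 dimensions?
Γ^k_{ij} has n choices for the upper index and n(n+1)/2 independent symmetric lower index pairs.
Total = 3 × 3×4/2 = 3 × 6 = 18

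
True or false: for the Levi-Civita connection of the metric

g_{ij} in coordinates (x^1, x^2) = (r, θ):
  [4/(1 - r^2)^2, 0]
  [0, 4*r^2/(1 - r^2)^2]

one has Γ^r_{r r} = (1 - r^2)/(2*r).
Γ^r_{r r} = (1/2) g^{rr} (∂_r g_{rr} + ∂_r g_{rr} - ∂_r g_{rr}) = (1/2)((1 - r^2)^2/4)((16*r/(1 - r^2)^3) + (16*r/(1 - r^2)^3) - (16*r/(1 - r^2)^3)) = 2*r/(1 - r^2)
This differs from the proposed value (1 - r^2)/(2*r).
False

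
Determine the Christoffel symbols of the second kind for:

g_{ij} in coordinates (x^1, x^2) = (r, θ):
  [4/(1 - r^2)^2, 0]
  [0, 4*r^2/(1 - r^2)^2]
Using Γ^k_{ij} = (1/2) g^{km} (∂_i g_{mj} + ∂_j g_{mi} - ∂_m g_{ij}); the metric is diagonal, so only the m = k term contributes.
Non-zero symbols (using the symmetry Γ^k_{ij} = Γ^k_{ji}):
Γ^r_{r r} = (1/2) g^{rr} (∂_r g_{rr} + ∂_r g_{rr} - ∂_r g_{rr}) = (1/2)((1 - r^2)^2/4)((16*r/(1 - r^2)^3) + (16*r/(1 - r^2)^3) - (16*r/(1 - r^2)^3)) = 2*r/(1 - r^2)
Γ^r_{θ θ} = (1/2) g^{rr} (∂_θ g_{rθ} + ∂_θ g_{rθ} - ∂_r g_{θθ}) = (1/2)((1 - r^2)^2/4)((0) + (0) - (-8*(r^3 + r)/(r^2 - 1)^3)) = (r^3 + r)/(r^2 - 1)
Γ^θ_{r θ} = (1/2) g^{θθ} (∂_r g_{θθ} + ∂_θ g_{θr} - ∂_θ g_{rθ}) = (1/2)((1 - r^2)^2/(4*r^2))((-8*(r^3 + r)/(r^2 - 1)^3) + (0) - (0)) = (-r^2 - 1)/(r^3 - r)
All other Christoffel symbols are zero.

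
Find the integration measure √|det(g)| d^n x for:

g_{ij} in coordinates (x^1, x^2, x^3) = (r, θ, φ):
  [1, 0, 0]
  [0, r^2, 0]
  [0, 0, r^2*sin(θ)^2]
det(g) = r^4*sin(θ)^2
√|det(g)| = r^2*sin(θ) (taking 0 < θ < π so that |sin(θ)| = sin(θ))
Volume element: dV = r^2*sin(θ) dr dθ dφ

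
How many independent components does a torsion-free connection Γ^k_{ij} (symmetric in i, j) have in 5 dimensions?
Γ^k_{ij} has n choices for the upper index and n(n+1)/2 independent symmetric lower index pairs.
Total = 5 × 5×6/2 = 5 × 15 = 75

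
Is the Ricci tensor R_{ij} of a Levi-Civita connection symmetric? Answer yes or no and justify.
R_{ij} = R^k_{ikj}; the pair symmetry R_{kilj} = R_{ljki} gives R_{ij} = R_{ji}.
Yes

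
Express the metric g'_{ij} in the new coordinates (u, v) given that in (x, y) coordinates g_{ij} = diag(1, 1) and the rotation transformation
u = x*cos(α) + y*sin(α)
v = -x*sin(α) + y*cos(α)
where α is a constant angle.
Invert the transformation: x = u*cos(α) - v*sin(α), y = u*sin(α) + v*cos(α)
g'_{ij} = (∂x^k/∂x'^i)(∂x^l/∂x'^j) g_{kl}; with g_{kl} = δ_{kl} this is Σ_k (∂x^k/∂x'^i)(∂x^k/∂x'^j).
Jacobian: ∂x/∂u = cos(α), ∂x/∂v = -sin(α), ∂y/∂u = sin(α), ∂y/∂v = cos(α)
g'_{uu} = (cos(α))(cos(α)) + (sin(α))(sin(α)) = 1
g'_{uv} = (cos(α))(-sin(α)) + (sin(α))(cos(α)) = 0
g'_{vv} = (-sin(α))(-sin(α)) + (cos(α))(cos(α)) = 1
g'_{ij} = diag(1, 1)
The Euclidean metric is invariant under rotations.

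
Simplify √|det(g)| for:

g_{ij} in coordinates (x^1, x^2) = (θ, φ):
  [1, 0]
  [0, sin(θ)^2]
det(g) = sin(θ)^2
√|det(g)| = sin(θ) (taking 0 < θ < π so that |sin(θ)| = sin(θ))
Volume element: dV = sin(θ) dθ dφ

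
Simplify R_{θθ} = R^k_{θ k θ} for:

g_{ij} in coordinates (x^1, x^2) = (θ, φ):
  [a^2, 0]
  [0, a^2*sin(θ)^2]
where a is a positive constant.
Non-zero Christoffel symbols (Γ^k_{ij} = Γ^k_{ji}):
Γ^θ_{φ φ} = -sin(2*θ)/2
Γ^φ_{θ φ} = 1/tan(θ)
R^θ_{θ θ θ} = 0 (a repeated index in an antisymmetric pair)
R^φ_{θ φ θ} = ∂_φ Γ^φ_{θ θ} - ∂_θ Γ^φ_{θ φ} + Γ^φ_{φ m} Γ^m_{θ θ} - Γ^φ_{θ m} Γ^m_{θ φ}
  = (0) - (-1/sin(θ)^2) + (0) - (1/tan(θ)^2) = 1
R_{θθ} = R^θ_{θ θ θ} + R^φ_{θ φ θ} = (0) + (1) = 1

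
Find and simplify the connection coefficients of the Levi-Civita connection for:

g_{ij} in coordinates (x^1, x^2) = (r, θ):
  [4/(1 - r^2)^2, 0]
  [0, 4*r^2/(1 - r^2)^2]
Using Γ^k_{ij} = (1/2) g^{km} (∂_i g_{mj} + ∂_j g_{mi} - ∂_m g_{ij}); the metric is diagonal, so only the m = k term contributes.
Non-zero symbols (using the symmetry Γ^k_{ij} = Γ^k_{ji}):
Γ^r_{r r} = (1/2) g^{rr} (∂_r g_{rr} + ∂_r g_{rr} - ∂_r g_{rr}) = (1/2)((1 - r^2)^2/4)((16*r/(1 - r^2)^3) + (16*r/(1 - r^2)^3) - (16*r/(1 - r^2)^3)) = 2*r/(1 - r^2)
Γ^r_{θ θ} = (1/2) g^{rr} (∂_θ g_{rθ} + ∂_θ g_{rθ} - ∂_r g_{θθ}) = (1/2)((1 - r^2)^2/4)((0) + (0) - (-8*(r^3 + r)/(r^2 - 1)^3)) = (r^3 + r)/(r^2 - 1)
Γ^θ_{r θ} = (1/2) g^{θθ} (∂_r g_{θθ} + ∂_θ g_{θr} - ∂_θ g_{rθ}) = (1/2)((1 - r^2)^2/(4*r^2))((-8*(r^3 + r)/(r^2 - 1)^3) + (0) - (0)) = (-r^2 - 1)/(r^3 - r)
All other Christoffel symbols are zero.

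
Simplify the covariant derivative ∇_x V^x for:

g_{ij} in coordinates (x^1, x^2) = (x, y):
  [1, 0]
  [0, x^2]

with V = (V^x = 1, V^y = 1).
Non-zero Christoffel symbols:
Γ^x_{y y} = -x
Γ^y_{x y} = 1/x
∇_x V^x = ∂_x V^x + Γ^x_{x j} V^j
  = (0) + (0)(1) + (0)(1)
  = 0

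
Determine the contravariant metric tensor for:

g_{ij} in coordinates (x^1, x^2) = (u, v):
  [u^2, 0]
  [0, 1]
The metric is diagonal, so g^{ij} is diagonal with entries 1/g_{ii}: diag(1/(u^2), 1).
g^{ij}:
  [1/u^2, 0]
  [0, 1]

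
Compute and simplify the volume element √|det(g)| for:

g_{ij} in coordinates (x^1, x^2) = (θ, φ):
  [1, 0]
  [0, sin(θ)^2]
det(g) = sin(θ)^2
√|det(g)| = sin(θ) (taking 0 < θ < π so that |sin(θ)| = sin(θ))
Volume element: dV = sin(θ) dθ dφ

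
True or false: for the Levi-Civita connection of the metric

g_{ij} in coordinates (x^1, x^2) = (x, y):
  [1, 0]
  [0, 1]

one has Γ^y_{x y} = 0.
Γ^y_{x y} = (1/2) g^{yy} (∂_x g_{yy} + ∂_y g_{yx} - ∂_y g_{xy}) = (1/2)(1)((0) + (0) - (0)) = 0
This equals the proposed value 0.
True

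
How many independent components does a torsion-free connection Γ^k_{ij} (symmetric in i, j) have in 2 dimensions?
Γ^k_{ij} has n choices for the upper index and n(n+1)/2 independent symmetric lower index pairs.
Total = 2 × 2×3/2 = 2 × 3 = 6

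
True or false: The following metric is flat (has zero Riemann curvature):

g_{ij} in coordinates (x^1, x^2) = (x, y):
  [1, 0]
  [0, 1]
All metric components are constant, so every Christoffel symbol vanishes and R^i_{jkl} = 0.
True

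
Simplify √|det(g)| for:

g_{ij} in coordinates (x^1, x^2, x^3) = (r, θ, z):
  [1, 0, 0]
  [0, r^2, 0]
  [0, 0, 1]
det(g) = r^2
√|det(g)| = r
Volume element: dV = r dr dθ dz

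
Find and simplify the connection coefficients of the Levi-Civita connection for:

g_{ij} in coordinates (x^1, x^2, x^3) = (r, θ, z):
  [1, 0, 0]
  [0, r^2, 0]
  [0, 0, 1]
Using Γ^k_{ij} = (1/2) g^{km} (∂_i g_{mj} + ∂_j g_{mi} - ∂_m g_{ij}); the metric is diagonal, so only the m = k term contributes.
Non-zero symbols (using the symmetry Γ^k_{ij} = Γ^k_{ji}):
Γ^r_{θ θ} = (1/2) g^{rr} (∂_θ g_{rθ} + ∂_θ g_{rθ} - ∂_r g_{θθ}) = (1/2)(1)((0) + (0) - (2*r)) = -r
Γ^θ_{r θ} = (1/2) g^{θθ} (∂_r g_{θθ} + ∂_θ g_{θr} - ∂_θ g_{rθ}) = (1/2)(1/r^2)((2*r) + (0) - (0)) = 1/r
All other Christoffel symbols are zero.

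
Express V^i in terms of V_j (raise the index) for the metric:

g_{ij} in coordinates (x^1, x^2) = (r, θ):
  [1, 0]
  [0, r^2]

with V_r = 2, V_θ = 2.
Inverse metric (diagonal): g^{rr} = 1, g^{θθ} = 1/r^2
V^i = g^{ij} V_j:
V^r = (1)(2) + (0)(2) = 2
V^θ = (0)(2) + (1/r^2)(2) = 2/r^2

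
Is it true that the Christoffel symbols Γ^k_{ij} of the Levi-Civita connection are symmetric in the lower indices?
The Levi-Civita connection is torsion-free, which is exactly Γ^k_{ij} = Γ^k_{ji}.
Yes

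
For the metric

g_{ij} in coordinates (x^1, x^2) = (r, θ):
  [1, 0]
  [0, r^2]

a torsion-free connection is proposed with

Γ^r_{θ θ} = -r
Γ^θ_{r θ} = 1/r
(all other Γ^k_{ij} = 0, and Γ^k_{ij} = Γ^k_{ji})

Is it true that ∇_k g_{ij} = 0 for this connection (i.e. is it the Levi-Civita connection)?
Using ∇_k g_{ij} = ∂_k g_{ij} - Γ^m_{ki} g_{mj} - Γ^m_{kj} g_{im}:
e.g. ∇_r g_{θθ} = (2*r) - (r) - (r) = 0
Every component ∇_k g_{ij} vanishes: the connection is metric compatible.
Yes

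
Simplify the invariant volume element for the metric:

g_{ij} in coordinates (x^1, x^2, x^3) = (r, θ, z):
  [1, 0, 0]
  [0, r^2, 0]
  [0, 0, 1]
det(g) = r^2
√|det(g)| = r
Volume element: dV = r dr dθ dz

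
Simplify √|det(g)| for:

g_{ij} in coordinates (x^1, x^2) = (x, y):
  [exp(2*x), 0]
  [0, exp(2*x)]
det(g) = exp(4*x)
√|det(g)| = exp(2*x)
Volume element: dV = exp(2*x) dx dy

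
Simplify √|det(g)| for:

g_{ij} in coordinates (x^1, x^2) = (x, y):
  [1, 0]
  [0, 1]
det(g) = 1
√|det(g)| = 1
Volume element: dV = 1 dx dy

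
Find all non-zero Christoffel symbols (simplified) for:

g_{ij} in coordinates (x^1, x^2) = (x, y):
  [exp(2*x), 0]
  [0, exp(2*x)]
Using Γ^k_{ij} = (1/2) g^{km} (∂_i g_{mj} + ∂_j g_{mi} - ∂_m g_{ij}); the metric is diagonal, so only the m = k term contributes.
Non-zero symbols (using the symmetry Γ^k_{ij} = Γ^k_{ji}):
Γ^x_{x x} = (1/2) g^{xx} (∂_x g_{xx} + ∂_x g_{xx} - ∂_x g_{xx}) = (1/2)(exp(-2*x))((2*exp(2*x)) + (2*exp(2*x)) - (2*exp(2*x))) = 1
Γ^x_{y y} = (1/2) g^{xx} (∂_y g_{xy} + ∂_y g_{xy} - ∂_x g_{yy}) = (1/2)(exp(-2*x))((0) + (0) - (2*exp(2*x))) = -1
Γ^y_{x y} = (1/2) g^{yy} (∂_x g_{yy} + ∂_y g_{yx} - ∂_y g_{xy}) = (1/2)(exp(-2*x))((2*exp(2*x)) + (0) - (0)) = 1
All other Christoffel symbols are zero.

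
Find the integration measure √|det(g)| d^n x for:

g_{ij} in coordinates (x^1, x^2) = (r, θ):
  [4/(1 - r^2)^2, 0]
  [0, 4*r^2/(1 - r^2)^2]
det(g) = 16*r^2/(1 - r^2)^4
√|det(g)| = 4*r/(r^2 - 1)^2
Volume element: dV = 4*r/(r^2 - 1)^2 dr dθ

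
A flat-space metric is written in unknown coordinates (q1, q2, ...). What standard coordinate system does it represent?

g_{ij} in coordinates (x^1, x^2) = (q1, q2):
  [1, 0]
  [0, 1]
All components are constant and the metric is the identity, i.e. orthonormal rectilinear coordinates.
Cartesian (2D) coordinates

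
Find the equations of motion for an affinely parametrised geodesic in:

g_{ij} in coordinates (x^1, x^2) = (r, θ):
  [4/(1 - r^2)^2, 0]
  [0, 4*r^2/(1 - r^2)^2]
Geodesic equation: d^2x^k/dλ^2 + Γ^k_{ij} (dx^i/dλ)(dx^j/dλ) = 0.
Non-zero Christoffel symbols:
Γ^r_{r r} = 2*r/(1 - r^2)
Γ^r_{θ θ} = (r^3 + r)/(r^2 - 1)
Γ^θ_{r θ} = (-r^2 - 1)/(r^3 - r)
Substituting (the symmetric pair Γ^k_{ij}, Γ^k_{ji} combines into a factor 2):
d^2r/dλ^2 + (2*r/(1 - r^2)) (dr/dλ)^2 + ((r^3 + r)/(r^2 - 1)) (dθ/dλ)^2 = 0
d^2θ/dλ^2 + ((-2*r^2 - 2)/(r^3 - r)) (dr/dλ)(dθ/dλ) = 0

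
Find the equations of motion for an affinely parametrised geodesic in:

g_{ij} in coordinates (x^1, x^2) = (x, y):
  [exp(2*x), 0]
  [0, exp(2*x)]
Geodesic equation: d^2x^k/dλ^2 + Γ^k_{ij} (dx^i/dλ)(dx^j/dλ) = 0.
Non-zero Christoffel symbols:
Γ^x_{x x} = 1
Γ^x_{y y} = -1
Γ^y_{x y} = 1
Substituting (the symmetric pair Γ^k_{ij}, Γ^k_{ji} combines into a factor 2):
d^2x/dλ^2 + (dx/dλ)^2 - (dy/dλ)^2 = 0
d^2y/dλ^2 + 2 (dx/dλ)(dy/dλ) = 0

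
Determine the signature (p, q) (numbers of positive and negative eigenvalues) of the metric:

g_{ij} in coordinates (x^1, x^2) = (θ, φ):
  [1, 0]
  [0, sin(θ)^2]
The metric is diagonal, so its eigenvalues are the diagonal entries: 1, sin(θ)^2 (at a generic point, where coordinate-dependent entries are positive).
2 positive, 0 negative.
(2, 0) - Riemannian (positive definite)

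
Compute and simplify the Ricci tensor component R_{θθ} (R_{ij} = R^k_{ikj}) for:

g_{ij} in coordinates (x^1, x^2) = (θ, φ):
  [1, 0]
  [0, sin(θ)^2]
Non-zero Christoffel symbols (Γ^k_{ij} = Γ^k_{ji}):
Γ^θ_{φ φ} = -sin(2*θ)/2
Γ^φ_{θ φ} = 1/tan(θ)
R^θ_{θ θ θ} = 0 (a repeated index in an antisymmetric pair)
R^φ_{θ φ θ} = ∂_φ Γ^φ_{θ θ} - ∂_θ Γ^φ_{θ φ} + Γ^φ_{φ m} Γ^m_{θ θ} - Γ^φ_{θ m} Γ^m_{θ φ}
  = (0) - (-1/sin(θ)^2) + (0) - (1/tan(θ)^2) = 1
R_{θθ} = R^θ_{θ θ θ} + R^φ_{θ φ θ} = (0) + (1) = 1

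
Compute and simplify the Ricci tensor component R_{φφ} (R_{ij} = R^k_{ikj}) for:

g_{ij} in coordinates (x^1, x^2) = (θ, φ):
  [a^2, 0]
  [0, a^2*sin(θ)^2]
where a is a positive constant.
Non-zero Christoffel symbols (Γ^k_{ij} = Γ^k_{ji}):
Γ^θ_{φ φ} = -sin(2*θ)/2
Γ^φ_{θ φ} = 1/tan(θ)
R^θ_{φ θ φ} = ∂_θ Γ^θ_{φ φ} - ∂_φ Γ^θ_{φ θ} + Γ^θ_{θ m} Γ^m_{φ φ} - Γ^θ_{φ m} Γ^m_{φ θ}
  = (-cos(2*θ)) - (0) + (0) - (-cos(θ)^2) = sin(θ)^2
R^φ_{φ φ φ} = 0 (a repeated index in an antisymmetric pair)
R_{φφ} = R^θ_{φ θ φ} + R^φ_{φ φ φ} = (sin(θ)^2) + (0) = sin(θ)^2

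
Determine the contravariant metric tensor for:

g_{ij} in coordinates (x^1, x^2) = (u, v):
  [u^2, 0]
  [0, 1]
The metric is diagonal, so g^{ij} is diagonal with entries 1/g_{ii}: diag(1/(u^2), 1).
g^{ij}:
  [1/u^2, 0]
  [0, 1]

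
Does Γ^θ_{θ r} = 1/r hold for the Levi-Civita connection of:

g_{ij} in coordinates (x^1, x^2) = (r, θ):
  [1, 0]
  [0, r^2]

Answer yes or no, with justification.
Γ^θ_{θ r} = (1/2) g^{θθ} (∂_θ g_{θr} + ∂_r g_{θθ} - ∂_θ g_{θr}) = (1/2)(1/r^2)((0) + (2*r) - (0)) = 1/r
This equals the proposed value 1/r.
Yes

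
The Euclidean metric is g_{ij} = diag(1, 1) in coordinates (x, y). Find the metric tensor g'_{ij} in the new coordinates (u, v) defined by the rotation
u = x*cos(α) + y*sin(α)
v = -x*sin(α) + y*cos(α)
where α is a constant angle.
Invert the transformation: x = u*cos(α) - v*sin(α), y = u*sin(α) + v*cos(α)
g'_{ij} = (∂x^k/∂x'^i)(∂x^l/∂x'^j) g_{kl}; with g_{kl} = δ_{kl} this is Σ_k (∂x^k/∂x'^i)(∂x^k/∂x'^j).
Jacobian: ∂x/∂u = cos(α), ∂x/∂v = -sin(α), ∂y/∂u = sin(α), ∂y/∂v = cos(α)
g'_{uu} = (cos(α))(cos(α)) + (sin(α))(sin(α)) = 1
g'_{uv} = (cos(α))(-sin(α)) + (sin(α))(cos(α)) = 0
g'_{vv} = (-sin(α))(-sin(α)) + (cos(α))(cos(α)) = 1
g'_{ij} = diag(1, 1)
The Euclidean metric is invariant under rotations.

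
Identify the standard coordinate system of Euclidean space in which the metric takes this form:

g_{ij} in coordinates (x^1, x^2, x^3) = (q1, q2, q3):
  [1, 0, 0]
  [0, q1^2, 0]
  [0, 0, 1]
The line element ds^2 = dq1^2 + q1^2 dq2^2 + dq3^2 is dr^2 + r^2 dθ^2 + dz^2 with q1 = r, q2 = θ, q3 = z.
cylindrical coordinates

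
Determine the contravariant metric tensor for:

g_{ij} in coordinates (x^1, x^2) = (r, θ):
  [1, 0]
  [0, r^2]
The metric is diagonal, so g^{ij} is diagonal with entries 1/g_{ii}: diag(1, 1/(r^2)).
g^{ij}:
  [1, 0]
  [0, 1/r^2]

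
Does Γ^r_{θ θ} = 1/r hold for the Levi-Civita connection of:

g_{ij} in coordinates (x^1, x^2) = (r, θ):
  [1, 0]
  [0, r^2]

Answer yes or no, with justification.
Γ^r_{θ θ} = (1/2) g^{rr} (∂_θ g_{rθ} + ∂_θ g_{rθ} - ∂_r g_{θθ}) = (1/2)(1)((0) + (0) - (2*r)) = -r
This differs from the proposed value 1/r.
No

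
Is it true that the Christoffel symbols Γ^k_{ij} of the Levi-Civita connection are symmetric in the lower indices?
The Levi-Civita connection is torsion-free, which is exactly Γ^k_{ij} = Γ^k_{ji}.
Yes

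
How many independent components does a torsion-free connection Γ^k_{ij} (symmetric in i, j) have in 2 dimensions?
Γ^k_{ij} has n choices for the upper index and n(n+1)/2 independent symmetric lower index pairs.
Total = 2 × 2×3/2 = 2 × 3 = 6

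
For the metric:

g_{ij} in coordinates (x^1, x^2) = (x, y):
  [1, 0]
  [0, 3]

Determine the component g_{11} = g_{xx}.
With x^1 = x, x^2 = y, g_{11} = g_{xx} is the row-1, column-1 entry of the matrix.
g_{11} = 1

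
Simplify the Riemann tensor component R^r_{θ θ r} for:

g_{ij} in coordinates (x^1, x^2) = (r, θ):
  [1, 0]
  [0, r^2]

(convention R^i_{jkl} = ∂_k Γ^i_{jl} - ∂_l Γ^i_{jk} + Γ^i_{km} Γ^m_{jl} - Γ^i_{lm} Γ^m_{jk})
Non-zero Christoffel symbols (Γ^k_{ij} = Γ^k_{ji}):
Γ^r_{θ θ} = -r
Γ^θ_{r θ} = 1/r
R^r_{θ θ r} = ∂_θ Γ^r_{θ r} - ∂_r Γ^r_{θ θ} + Γ^r_{θ m} Γ^m_{θ r} - Γ^r_{r m} Γ^m_{θ θ}
  = (0) - (-1) + (-1) - (0) = 0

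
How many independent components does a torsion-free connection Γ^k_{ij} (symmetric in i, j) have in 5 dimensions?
Γ^k_{ij} has n choices for the upper index and n(n+1)/2 independent symmetric lower index pairs.
Total = 5 × 5×6/2 = 5 × 15 = 75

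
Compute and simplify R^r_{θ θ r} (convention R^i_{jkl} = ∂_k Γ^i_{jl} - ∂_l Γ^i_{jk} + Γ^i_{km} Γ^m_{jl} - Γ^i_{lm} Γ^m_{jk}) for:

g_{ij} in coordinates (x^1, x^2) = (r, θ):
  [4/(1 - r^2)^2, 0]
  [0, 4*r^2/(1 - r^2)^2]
Non-zero Christoffel symbols (Γ^k_{ij} = Γ^k_{ji}):
Γ^r_{r r} = 2*r/(1 - r^2)
Γ^r_{θ θ} = (r^3 + r)/(r^2 - 1)
Γ^θ_{r θ} = (-r^2 - 1)/(r^3 - r)
R^r_{θ θ r} = ∂_θ Γ^r_{θ r} - ∂_r Γ^r_{θ θ} + Γ^r_{θ m} Γ^m_{θ r} - Γ^r_{r m} Γ^m_{θ θ}
  = (0) - ((r^4 - 4*r^2 - 1)/(r^2 - 1)^2) + (-(r^2 + 1)^2/(r^2 - 1)^2) - (-2*r^2*(r^2 + 1)/(r^2 - 1)^2) = 4*r^2/(r^2 - 1)^2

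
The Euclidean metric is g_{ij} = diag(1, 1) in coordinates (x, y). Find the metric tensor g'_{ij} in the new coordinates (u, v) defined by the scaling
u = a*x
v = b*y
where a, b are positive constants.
Invert the transformation: x = u/a, y = v/b
g'_{ij} = (∂x^k/∂x'^i)(∂x^l/∂x'^j) g_{kl}; with g_{kl} = δ_{kl} this is Σ_k (∂x^k/∂x'^i)(∂x^k/∂x'^j).
Jacobian: ∂x/∂u = 1/a, ∂x/∂v = 0, ∂y/∂u = 0, ∂y/∂v = 1/b
g'_{uu} = (1/a)(1/a) + (0)(0) = 1/a^2
g'_{uv} = (1/a)(0) + (0)(1/b) = 0
g'_{vv} = (0)(0) + (1/b)(1/b) = 1/b^2
g'_{ij} = diag(1/a^2, 1/b^2)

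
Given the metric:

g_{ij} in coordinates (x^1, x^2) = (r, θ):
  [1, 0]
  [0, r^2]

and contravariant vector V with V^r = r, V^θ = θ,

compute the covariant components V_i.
V_i = g_{ij} V^j:
V_r = (1)(r) + (0)(θ) = r
V_θ = (0)(r) + (r^2)(θ) = r^2*θ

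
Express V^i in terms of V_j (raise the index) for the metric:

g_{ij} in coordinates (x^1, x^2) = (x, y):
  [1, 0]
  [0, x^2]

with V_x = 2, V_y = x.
Inverse metric (diagonal): g^{xx} = 1, g^{yy} = 1/x^2
V^i = g^{ij} V_j:
V^x = (1)(2) + (0)(x) = 2
V^y = (0)(2) + (1/x^2)(x) = 1/x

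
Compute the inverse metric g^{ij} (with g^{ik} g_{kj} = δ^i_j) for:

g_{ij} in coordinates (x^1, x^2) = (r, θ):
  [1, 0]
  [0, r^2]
The metric is diagonal, so g^{ij} is diagonal with entries 1/g_{ii}: diag(1, 1/(r^2)).
g^{ij}:
  [1, 0]
  [0, 1/r^2]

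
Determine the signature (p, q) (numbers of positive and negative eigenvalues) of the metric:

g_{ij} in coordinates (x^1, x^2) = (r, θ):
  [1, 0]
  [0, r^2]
The metric is diagonal, so its eigenvalues are the diagonal entries: 1, r^2 (at a generic point, where coordinate-dependent entries are positive).
2 positive, 0 negative.
(2, 0) - Riemannian (positive definite)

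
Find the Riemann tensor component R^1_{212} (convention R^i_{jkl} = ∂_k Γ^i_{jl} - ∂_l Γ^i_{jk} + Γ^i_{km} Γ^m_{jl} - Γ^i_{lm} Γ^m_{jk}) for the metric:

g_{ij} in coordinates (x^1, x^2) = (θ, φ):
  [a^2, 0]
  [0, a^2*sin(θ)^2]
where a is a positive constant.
Non-zero Christoffel symbols (Γ^k_{ij} = Γ^k_{ji}):
Γ^θ_{φ φ} = -sin(2*θ)/2
Γ^φ_{θ φ} = 1/tan(θ)
R^θ_{φ θ φ} = ∂_θ Γ^θ_{φ φ} - ∂_φ Γ^θ_{φ θ} + Γ^θ_{θ m} Γ^m_{φ φ} - Γ^θ_{φ m} Γ^m_{φ θ}
  = (-cos(2*θ)) - (0) + (0) - (-cos(θ)^2) = sin(θ)^2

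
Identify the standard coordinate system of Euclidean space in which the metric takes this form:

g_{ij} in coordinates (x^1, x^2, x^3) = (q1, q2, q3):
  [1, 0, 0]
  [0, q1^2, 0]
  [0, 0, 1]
The line element ds^2 = dq1^2 + q1^2 dq2^2 + dq3^2 is dr^2 + r^2 dθ^2 + dz^2 with q1 = r, q2 = θ, q3 = z.
cylindrical coordinates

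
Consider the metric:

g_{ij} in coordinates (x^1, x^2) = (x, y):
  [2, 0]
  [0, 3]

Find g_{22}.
With x^1 = x, x^2 = y, g_{22} = g_{yy} is the row-2, column-2 entry of the matrix.
g_{22} = 3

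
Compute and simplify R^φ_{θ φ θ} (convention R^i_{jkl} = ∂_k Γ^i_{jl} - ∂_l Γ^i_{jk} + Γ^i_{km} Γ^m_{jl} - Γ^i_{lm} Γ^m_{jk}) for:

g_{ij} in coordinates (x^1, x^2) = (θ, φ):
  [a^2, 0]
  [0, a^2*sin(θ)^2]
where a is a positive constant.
Non-zero Christoffel symbols (Γ^k_{ij} = Γ^k_{ji}):
Γ^θ_{φ φ} = -sin(2*θ)/2
Γ^φ_{θ φ} = 1/tan(θ)
R^φ_{θ φ θ} = ∂_φ Γ^φ_{θ θ} - ∂_θ Γ^φ_{θ φ} + Γ^φ_{φ m} Γ^m_{θ θ} - Γ^φ_{θ m} Γ^m_{θ φ}
  = (0) - (-1/sin(θ)^2) + (0) - (1/tan(θ)^2) = 1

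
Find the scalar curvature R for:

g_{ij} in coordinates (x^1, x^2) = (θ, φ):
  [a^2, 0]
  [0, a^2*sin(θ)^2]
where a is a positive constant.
Non-zero Christoffel symbols (Γ^k_{ij} = Γ^k_{ji}):
Γ^θ_{φ φ} = -sin(2*θ)/2
Γ^φ_{θ φ} = 1/tan(θ)
Ricci tensor (R_{ij} = R^k_{ikj}): R_{θθ} = 1, R_{θφ} = 0, R_{φφ} = sin(θ)^2
Inverse metric: g^{θθ} = 1/a^2, g^{φφ} = 1/(a^2*sin(θ)^2)
R = g^{ij} R_{ij} = (1/a^2)(1) + (1/(a^2*sin(θ)^2))(sin(θ)^2) = 2/a^2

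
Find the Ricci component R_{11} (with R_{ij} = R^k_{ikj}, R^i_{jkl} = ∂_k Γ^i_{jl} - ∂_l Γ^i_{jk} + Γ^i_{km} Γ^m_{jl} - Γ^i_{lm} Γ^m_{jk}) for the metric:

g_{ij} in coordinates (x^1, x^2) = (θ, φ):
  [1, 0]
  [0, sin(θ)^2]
Non-zero Christoffel symbols (Γ^k_{ij} = Γ^k_{ji}):
Γ^θ_{φ φ} = -sin(2*θ)/2
Γ^φ_{θ φ} = 1/tan(θ)
R^θ_{θ θ θ} = 0 (a repeated index in an antisymmetric pair)
R^φ_{θ φ θ} = ∂_φ Γ^φ_{θ θ} - ∂_θ Γ^φ_{θ φ} + Γ^φ_{φ m} Γ^m_{θ θ} - Γ^φ_{θ m} Γ^m_{θ φ}
  = (0) - (-1/sin(θ)^2) + (0) - (1/tan(θ)^2) = 1
R_{θθ} = R^θ_{θ θ θ} + R^φ_{θ φ θ} = (0) + (1) = 1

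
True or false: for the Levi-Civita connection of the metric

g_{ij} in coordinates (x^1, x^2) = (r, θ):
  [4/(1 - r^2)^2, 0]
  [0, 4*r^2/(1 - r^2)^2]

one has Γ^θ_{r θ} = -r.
Γ^θ_{r θ} = (1/2) g^{θθ} (∂_r g_{θθ} + ∂_θ g_{θr} - ∂_θ g_{rθ}) = (1/2)((1 - r^2)^2/(4*r^2))((-8*(r^3 + r)/(r^2 - 1)^3) + (0) - (0)) = (-r^2 - 1)/(r^3 - r)
This differs from the proposed value -r.
False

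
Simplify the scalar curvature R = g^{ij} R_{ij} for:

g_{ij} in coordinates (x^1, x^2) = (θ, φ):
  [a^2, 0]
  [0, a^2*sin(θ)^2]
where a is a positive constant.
Non-zero Christoffel symbols (Γ^k_{ij} = Γ^k_{ji}):
Γ^θ_{φ φ} = -sin(2*θ)/2
Γ^φ_{θ φ} = 1/tan(θ)
Ricci tensor (R_{ij} = R^k_{ikj}): R_{θθ} = 1, R_{θφ} = 0, R_{φφ} = sin(θ)^2
Inverse metric: g^{θθ} = 1/a^2, g^{φφ} = 1/(a^2*sin(θ)^2)
R = g^{ij} R_{ij} = (1/a^2)(1) + (1/(a^2*sin(θ)^2))(sin(θ)^2) = 2/a^2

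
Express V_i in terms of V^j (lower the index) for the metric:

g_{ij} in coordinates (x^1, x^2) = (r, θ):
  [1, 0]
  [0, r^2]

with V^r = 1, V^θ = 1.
V_i = g_{ij} V^j:
V_r = (1)(1) + (0)(1) = 1
V_θ = (0)(1) + (r^2)(1) = r^2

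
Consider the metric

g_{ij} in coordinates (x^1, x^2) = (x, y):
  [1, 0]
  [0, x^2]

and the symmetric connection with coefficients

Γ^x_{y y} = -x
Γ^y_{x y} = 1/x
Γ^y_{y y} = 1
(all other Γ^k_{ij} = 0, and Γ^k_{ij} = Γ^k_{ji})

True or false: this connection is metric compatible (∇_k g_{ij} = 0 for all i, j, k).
Using ∇_k g_{ij} = ∂_k g_{ij} - Γ^m_{ki} g_{mj} - Γ^m_{kj} g_{im}:
∇_y g_{yy} = (0) - (x^2) - (x^2) = -2*x^2 ≠ 0
So the connection is not metric compatible (it is not the Levi-Civita connection).
False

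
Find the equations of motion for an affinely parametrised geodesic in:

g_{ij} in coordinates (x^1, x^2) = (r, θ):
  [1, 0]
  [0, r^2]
Geodesic equation: d^2x^k/dλ^2 + Γ^k_{ij} (dx^i/dλ)(dx^j/dλ) = 0.
Non-zero Christoffel symbols:
Γ^r_{θ θ} = -r
Γ^θ_{r θ} = 1/r
Substituting (the symmetric pair Γ^k_{ij}, Γ^k_{ji} combines into a factor 2):
d^2r/dλ^2 - r (dθ/dλ)^2 = 0
d^2θ/dλ^2 + (2/r) (dr/dλ)(dθ/dλ) = 0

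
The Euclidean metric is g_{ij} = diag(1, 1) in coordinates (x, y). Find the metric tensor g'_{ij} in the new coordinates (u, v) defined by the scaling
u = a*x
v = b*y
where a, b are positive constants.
Invert the transformation: x = u/a, y = v/b
g'_{ij} = (∂x^k/∂x'^i)(∂x^l/∂x'^j) g_{kl}; with g_{kl} = δ_{kl} this is Σ_k (∂x^k/∂x'^i)(∂x^k/∂x'^j).
Jacobian: ∂x/∂u = 1/a, ∂x/∂v = 0, ∂y/∂u = 0, ∂y/∂v = 1/b
g'_{uu} = (1/a)(1/a) + (0)(0) = 1/a^2
g'_{uv} = (1/a)(0) + (0)(1/b) = 0
g'_{vv} = (0)(0) + (1/b)(1/b) = 1/b^2
g'_{ij} = diag(1/a^2, 1/b^2)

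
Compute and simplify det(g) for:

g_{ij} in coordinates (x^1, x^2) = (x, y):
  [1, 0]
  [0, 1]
For a 2×2 metric: det(g) = g_{11}·g_{22} - g_{12}·g_{21}
= (1)·(1) - (0)·(0)
= 1 - 0
det(g) = 1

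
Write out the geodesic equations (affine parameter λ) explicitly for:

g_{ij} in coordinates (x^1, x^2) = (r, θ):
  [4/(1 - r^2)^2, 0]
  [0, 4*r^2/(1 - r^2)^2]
Geodesic equation: d^2x^k/dλ^2 + Γ^k_{ij} (dx^i/dλ)(dx^j/dλ) = 0.
Non-zero Christoffel symbols:
Γ^r_{r r} = 2*r/(1 - r^2)
Γ^r_{θ θ} = (r^3 + r)/(r^2 - 1)
Γ^θ_{r θ} = (-r^2 - 1)/(r^3 - r)
Substituting (the symmetric pair Γ^k_{ij}, Γ^k_{ji} combines into a factor 2):
d^2r/dλ^2 + (2*r/(1 - r^2)) (dr/dλ)^2 + ((r^3 + r)/(r^2 - 1)) (dθ/dλ)^2 = 0
d^2θ/dλ^2 + ((-2*r^2 - 2)/(r^3 - r)) (dr/dλ)(dθ/dλ) = 0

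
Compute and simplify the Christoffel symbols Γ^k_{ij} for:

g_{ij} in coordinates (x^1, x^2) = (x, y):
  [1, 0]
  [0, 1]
Using Γ^k_{ij} = (1/2) g^{km} (∂_i g_{mj} + ∂_j g_{mi} - ∂_m g_{ij}); the metric is diagonal, so only the m = k term contributes.
Every metric component is constant, so all ∂_m g_{ij} = 0 and every Christoffel symbol vanishes.
All Christoffel symbols are zero.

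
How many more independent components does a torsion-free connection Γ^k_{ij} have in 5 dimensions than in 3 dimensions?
Independent components in n dimensions: n × n(n+1)/2 = n^2(n+1)/2.
5D: 5 × 15 = 75
3D: 3 × 6 = 18
Difference = 75 - 18 = 57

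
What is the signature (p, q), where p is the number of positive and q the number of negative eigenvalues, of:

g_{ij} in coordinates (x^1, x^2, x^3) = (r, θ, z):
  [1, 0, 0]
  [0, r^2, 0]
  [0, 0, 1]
The metric is diagonal, so its eigenvalues are the diagonal entries: 1, r^2, 1 (at a generic point, where coordinate-dependent entries are positive).
3 positive, 0 negative.
(3, 0) - Riemannian (positive definite)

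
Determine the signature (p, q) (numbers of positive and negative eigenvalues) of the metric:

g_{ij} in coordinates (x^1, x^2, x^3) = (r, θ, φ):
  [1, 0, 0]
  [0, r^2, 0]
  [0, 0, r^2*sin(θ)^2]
The metric is diagonal, so its eigenvalues are the diagonal entries: 1, r^2, r^2*sin(θ)^2 (at a generic point, where coordinate-dependent entries are positive).
3 positive, 0 negative.
(3, 0) - Riemannian (positive definite)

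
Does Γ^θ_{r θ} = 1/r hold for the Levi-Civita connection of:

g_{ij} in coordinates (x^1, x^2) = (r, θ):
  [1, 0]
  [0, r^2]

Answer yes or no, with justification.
Γ^θ_{r θ} = (1/2) g^{θθ} (∂_r g_{θθ} + ∂_θ g_{θr} - ∂_θ g_{rθ}) = (1/2)(1/r^2)((2*r) + (0) - (0)) = 1/r
This equals the proposed value 1/r.
Yes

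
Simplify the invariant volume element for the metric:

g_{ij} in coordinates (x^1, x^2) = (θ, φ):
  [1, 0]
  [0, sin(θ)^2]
det(g) = sin(θ)^2
√|det(g)| = sin(θ) (taking 0 < θ < π so that |sin(θ)| = sin(θ))
Volume element: dV = sin(θ) dθ dφ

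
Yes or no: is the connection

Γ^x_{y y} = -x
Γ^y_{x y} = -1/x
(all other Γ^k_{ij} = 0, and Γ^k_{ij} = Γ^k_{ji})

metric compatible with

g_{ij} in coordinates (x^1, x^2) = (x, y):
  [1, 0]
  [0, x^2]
Using ∇_k g_{ij} = ∂_k g_{ij} - Γ^m_{ki} g_{mj} - Γ^m_{kj} g_{im}:
∇_x g_{yy} = (2*x) - (-x) - (-x) = 4*x ≠ 0
So the connection is not metric compatible (it is not the Levi-Civita connection).
No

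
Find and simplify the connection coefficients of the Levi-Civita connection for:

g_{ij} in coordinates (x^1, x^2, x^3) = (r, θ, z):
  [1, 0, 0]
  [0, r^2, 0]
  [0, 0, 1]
Using Γ^k_{ij} = (1/2) g^{km} (∂_i g_{mj} + ∂_j g_{mi} - ∂_m g_{ij}); the metric is diagonal, so only the m = k term contributes.
Non-zero symbols (using the symmetry Γ^k_{ij} = Γ^k_{ji}):
Γ^r_{θ θ} = (1/2) g^{rr} (∂_θ g_{rθ} + ∂_θ g_{rθ} - ∂_r g_{θθ}) = (1/2)(1)((0) + (0) - (2*r)) = -r
Γ^θ_{r θ} = (1/2) g^{θθ} (∂_r g_{θθ} + ∂_θ g_{θr} - ∂_θ g_{rθ}) = (1/2)(1/r^2)((2*r) + (0) - (0)) = 1/r
All other Christoffel symbols are zero.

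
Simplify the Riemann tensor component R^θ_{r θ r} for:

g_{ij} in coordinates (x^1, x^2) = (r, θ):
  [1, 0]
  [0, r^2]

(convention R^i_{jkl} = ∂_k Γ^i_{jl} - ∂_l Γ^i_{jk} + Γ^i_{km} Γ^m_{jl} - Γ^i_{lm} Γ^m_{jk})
Non-zero Christoffel symbols (Γ^k_{ij} = Γ^k_{ji}):
Γ^r_{θ θ} = -r
Γ^θ_{r θ} = 1/r
R^θ_{r θ r} = ∂_θ Γ^θ_{r r} - ∂_r Γ^θ_{r θ} + Γ^θ_{θ m} Γ^m_{r r} - Γ^θ_{r m} Γ^m_{r θ}
  = (0) - (-1/r^2) + (0) - (1/r^2) = 0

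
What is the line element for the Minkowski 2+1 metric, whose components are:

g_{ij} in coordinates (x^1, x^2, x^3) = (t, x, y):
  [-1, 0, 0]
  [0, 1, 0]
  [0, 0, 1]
ds^2 = g_{ij} dx^i dx^j; only the non-zero components contribute.
ds^2 = -dt^2 + dx^2 + dy^2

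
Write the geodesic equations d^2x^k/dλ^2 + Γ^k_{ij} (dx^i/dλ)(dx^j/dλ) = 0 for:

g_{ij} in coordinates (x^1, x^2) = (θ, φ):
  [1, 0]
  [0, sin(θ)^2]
Geodesic equation: d^2x^k/dλ^2 + Γ^k_{ij} (dx^i/dλ)(dx^j/dλ) = 0.
Non-zero Christoffel symbols:
Γ^θ_{φ φ} = -sin(2*θ)/2
Γ^φ_{θ φ} = 1/tan(θ)
Substituting (the symmetric pair Γ^k_{ij}, Γ^k_{ji} combines into a factor 2):
d^2θ/dλ^2 - (sin(2*θ)/2) (dφ/dλ)^2 = 0
d^2φ/dλ^2 + (2/tan(θ)) (dθ/dλ)(dφ/dλ) = 0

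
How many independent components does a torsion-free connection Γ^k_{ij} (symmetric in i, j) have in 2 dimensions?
Γ^k_{ij} has n choices for the upper index and n(n+1)/2 independent symmetric lower index pairs.
Total = 2 × 2×3/2 = 2 × 3 = 6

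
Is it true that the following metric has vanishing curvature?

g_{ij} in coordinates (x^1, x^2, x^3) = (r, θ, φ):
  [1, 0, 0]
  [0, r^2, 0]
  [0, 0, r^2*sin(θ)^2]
Non-zero Christoffel symbols:
Γ^r_{θ θ} = -r
Γ^r_{φ φ} = -r*sin(θ)^2
Γ^θ_{r θ} = 1/r
Γ^θ_{φ φ} = -sin(2*θ)/2
Γ^φ_{r φ} = 1/r
Γ^φ_{θ φ} = 1/tan(θ)
Ricci tensor: R_{rr} = 0, R_{rθ} = 0, R_{rφ} = 0, R_{θθ} = 0, R_{θφ} = 0, R_{φφ} = 0
All R_{ij} vanish; in 3 dimensions the Riemann tensor is fully determined by the Ricci tensor, so R^i_{jkl} = 0: the metric is flat (curvilinear coordinates on flat space).
Yes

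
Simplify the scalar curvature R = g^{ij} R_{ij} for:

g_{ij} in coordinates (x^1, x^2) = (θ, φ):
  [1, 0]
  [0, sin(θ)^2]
Non-zero Christoffel symbols (Γ^k_{ij} = Γ^k_{ji}):
Γ^θ_{φ φ} = -sin(2*θ)/2
Γ^φ_{θ φ} = 1/tan(θ)
Ricci tensor (R_{ij} = R^k_{ikj}): R_{θθ} = 1, R_{θφ} = 0, R_{φφ} = sin(θ)^2
Inverse metric: g^{θθ} = 1, g^{φφ} = 1/sin(θ)^2
R = g^{ij} R_{ij} = (1)(1) + (1/sin(θ)^2)(sin(θ)^2) = 2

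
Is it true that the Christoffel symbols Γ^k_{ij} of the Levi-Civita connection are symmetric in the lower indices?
The Levi-Civita connection is torsion-free, which is exactly Γ^k_{ij} = Γ^k_{ji}.
Yes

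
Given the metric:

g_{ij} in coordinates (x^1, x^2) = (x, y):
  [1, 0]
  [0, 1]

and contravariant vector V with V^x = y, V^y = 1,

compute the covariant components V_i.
V_i = g_{ij} V^j:
V_x = (1)(y) + (0)(1) = y
V_y = (0)(y) + (1)(1) = 1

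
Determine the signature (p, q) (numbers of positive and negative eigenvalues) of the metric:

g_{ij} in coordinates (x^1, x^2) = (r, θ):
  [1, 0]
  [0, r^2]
The metric is diagonal, so its eigenvalues are the diagonal entries: 1, r^2 (at a generic point, where coordinate-dependent entries are positive).
2 positive, 0 negative.
(2, 0) - Riemannian (positive definite)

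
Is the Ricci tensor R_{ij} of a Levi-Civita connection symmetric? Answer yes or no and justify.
R_{ij} = R^k_{ikj}; the pair symmetry R_{kilj} = R_{ljki} gives R_{ij} = R_{ji}.
Yes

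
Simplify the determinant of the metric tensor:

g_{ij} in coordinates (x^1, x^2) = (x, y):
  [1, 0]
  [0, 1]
For a 2×2 metric: det(g) = g_{11}·g_{22} - g_{12}·g_{21}
= (1)·(1) - (0)·(0)
= 1 - 0
det(g) = 1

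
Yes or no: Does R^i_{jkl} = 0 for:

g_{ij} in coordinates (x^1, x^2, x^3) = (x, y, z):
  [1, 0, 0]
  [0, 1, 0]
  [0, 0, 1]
All metric components are constant, so every Christoffel symbol vanishes and R^i_{jkl} = 0.
Yes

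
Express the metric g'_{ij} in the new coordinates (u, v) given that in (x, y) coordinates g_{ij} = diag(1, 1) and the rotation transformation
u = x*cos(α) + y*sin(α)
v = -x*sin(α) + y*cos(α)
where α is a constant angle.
Invert the transformation: x = u*cos(α) - v*sin(α), y = u*sin(α) + v*cos(α)
g'_{ij} = (∂x^k/∂x'^i)(∂x^l/∂x'^j) g_{kl}; with g_{kl} = δ_{kl} this is Σ_k (∂x^k/∂x'^i)(∂x^k/∂x'^j).
Jacobian: ∂x/∂u = cos(α), ∂x/∂v = -sin(α), ∂y/∂u = sin(α), ∂y/∂v = cos(α)
g'_{uu} = (cos(α))(cos(α)) + (sin(α))(sin(α)) = 1
g'_{uv} = (cos(α))(-sin(α)) + (sin(α))(cos(α)) = 0
g'_{vv} = (-sin(α))(-sin(α)) + (cos(α))(cos(α)) = 1
g'_{ij} = diag(1, 1)
The Euclidean metric is invariant under rotations.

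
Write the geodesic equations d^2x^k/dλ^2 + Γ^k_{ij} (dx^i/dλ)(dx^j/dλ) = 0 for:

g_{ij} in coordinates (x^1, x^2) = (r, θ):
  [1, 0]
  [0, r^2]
Geodesic equation: d^2x^k/dλ^2 + Γ^k_{ij} (dx^i/dλ)(dx^j/dλ) = 0.
Non-zero Christoffel symbols:
Γ^r_{θ θ} = -r
Γ^θ_{r θ} = 1/r
Substituting (the symmetric pair Γ^k_{ij}, Γ^k_{ji} combines into a factor 2):
d^2r/dλ^2 - r (dθ/dλ)^2 = 0
d^2θ/dλ^2 + (2/r) (dr/dλ)(dθ/dλ) = 0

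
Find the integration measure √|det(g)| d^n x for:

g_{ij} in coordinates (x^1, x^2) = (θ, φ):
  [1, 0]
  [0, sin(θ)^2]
det(g) = sin(θ)^2
√|det(g)| = sin(θ) (taking 0 < θ < π so that |sin(θ)| = sin(θ))
Volume element: dV = sin(θ) dθ dφ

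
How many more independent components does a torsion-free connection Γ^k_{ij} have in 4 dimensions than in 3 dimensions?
Independent components in n dimensions: n × n(n+1)/2 = n^2(n+1)/2.
4D: 4 × 10 = 40
3D: 3 × 6 = 18
Difference = 40 - 18 = 22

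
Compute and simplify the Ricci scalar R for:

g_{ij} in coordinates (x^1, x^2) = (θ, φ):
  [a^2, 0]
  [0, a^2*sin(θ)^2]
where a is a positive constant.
Non-zero Christoffel symbols (Γ^k_{ij} = Γ^k_{ji}):
Γ^θ_{φ φ} = -sin(2*θ)/2
Γ^φ_{θ φ} = 1/tan(θ)
Ricci tensor (R_{ij} = R^k_{ikj}): R_{θθ} = 1, R_{θφ} = 0, R_{φφ} = sin(θ)^2
Inverse metric: g^{θθ} = 1/a^2, g^{φφ} = 1/(a^2*sin(θ)^2)
R = g^{ij} R_{ij} = (1/a^2)(1) + (1/(a^2*sin(θ)^2))(sin(θ)^2) = 2/a^2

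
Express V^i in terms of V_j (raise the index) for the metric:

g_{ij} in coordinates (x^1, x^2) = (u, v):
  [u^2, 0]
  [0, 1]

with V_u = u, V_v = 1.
Inverse metric (diagonal): g^{uu} = 1/u^2, g^{vv} = 1
V^i = g^{ij} V_j:
V^u = (1/u^2)(u) + (0)(1) = 1/u
V^v = (0)(u) + (1)(1) = 1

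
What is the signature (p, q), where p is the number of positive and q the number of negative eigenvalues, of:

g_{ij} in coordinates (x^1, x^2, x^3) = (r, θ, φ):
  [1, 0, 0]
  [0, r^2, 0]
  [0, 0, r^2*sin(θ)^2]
The metric is diagonal, so its eigenvalues are the diagonal entries: 1, r^2, r^2*sin(θ)^2 (at a generic point, where coordinate-dependent entries are positive).
3 positive, 0 negative.
(3, 0) - Riemannian (positive definite)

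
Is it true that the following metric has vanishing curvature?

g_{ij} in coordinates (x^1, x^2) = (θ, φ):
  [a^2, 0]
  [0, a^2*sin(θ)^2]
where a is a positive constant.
Non-zero Christoffel symbols:
Γ^θ_{φ φ} = -sin(2*θ)/2
Γ^φ_{θ φ} = 1/tan(θ)
Ricci tensor: R_{θθ} = 1, R_{θφ} = 0, R_{φφ} = sin(θ)^2
The Ricci tensor is non-zero, so the Riemann tensor is non-zero: not flat.
No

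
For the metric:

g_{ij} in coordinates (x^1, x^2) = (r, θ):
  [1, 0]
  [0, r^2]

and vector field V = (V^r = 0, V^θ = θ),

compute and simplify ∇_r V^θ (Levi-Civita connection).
Non-zero Christoffel symbols:
Γ^r_{θ θ} = -r
Γ^θ_{r θ} = 1/r
∇_r V^θ = ∂_r V^θ + Γ^θ_{r j} V^j
  = (0) + (0)(0) + (1/r)(θ)
  = θ/r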